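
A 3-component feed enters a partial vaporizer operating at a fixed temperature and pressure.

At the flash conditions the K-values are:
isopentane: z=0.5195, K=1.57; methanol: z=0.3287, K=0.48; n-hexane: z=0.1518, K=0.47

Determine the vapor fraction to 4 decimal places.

Let ψ = V/F and solve Σ zᵢ(Kᵢ−1)/(1+ψ(Kᵢ−1)) = 0.
Check two-phase: ΣzᵢKᵢ = 1.0447 > 1 and Σzᵢ/Kᵢ = 1.3387 > 1, so g(0) = 0.0447 > 0 and g(1) = -0.3387 < 0.
Newton iteration, ψ⁰ = 0.5:
  ψ = 0.5000: g = -0.11000, g' = -0.3435 → ψ = 0.1797
  ψ = 0.1797: g = -0.00887, g' = -0.2991 → ψ = 0.1501
  ψ = 0.1501: g = -0.00002, g' = -0.2981 → ψ = 0.1500
Converged at ψ = 0.1500.

ψ = 0.1500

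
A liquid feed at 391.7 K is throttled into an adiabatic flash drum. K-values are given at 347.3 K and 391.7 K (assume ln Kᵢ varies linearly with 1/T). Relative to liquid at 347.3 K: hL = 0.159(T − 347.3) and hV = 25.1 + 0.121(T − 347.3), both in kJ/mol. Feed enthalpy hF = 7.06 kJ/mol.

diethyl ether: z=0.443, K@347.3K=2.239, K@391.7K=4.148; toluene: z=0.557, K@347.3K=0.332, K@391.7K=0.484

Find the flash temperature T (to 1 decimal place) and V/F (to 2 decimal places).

Adiabatic flash: solve Rachford–Rice at each trial T, then check hF = ψ·hV(T) + (1−ψ)·hL(T).
  T = 347.3 K: K = (2.239, 0.332), RR gives ψ = 0.214, H_out = 5.362 kJ/mol
  T = 391.7 K: K = (4.148, 0.484), RR gives ψ = 0.682, H_out = 23.018 kJ/mol
  T = 369.5 K: K = (3.104, 0.405), RR gives ψ = 0.480, H_out = 15.183 kJ/mol
  T = 358.4 K: K = (2.650, 0.368), RR gives ψ = 0.363, H_out = 10.732 kJ/mol
  T = 352.9 K: K = (2.441, 0.350), RR gives ψ = 0.295, H_out = 8.231 kJ/mol
  T = 350.1 K: K = (2.339, 0.341), RR gives ψ = 0.256, H_out = 6.845 kJ/mol
  T = 351.5 K: K = (2.389, 0.345), RR gives ψ = 0.276, H_out = 7.549 kJ/mol
Linear interpolation between T = 350.1 (H_out = 6.845) and T = 351.5 (H_out = 7.549) on hF = 7.06 gives T ≈ 350.5 K, at which ψ = 0.26.

T = 350.5 K, V/F = 0.26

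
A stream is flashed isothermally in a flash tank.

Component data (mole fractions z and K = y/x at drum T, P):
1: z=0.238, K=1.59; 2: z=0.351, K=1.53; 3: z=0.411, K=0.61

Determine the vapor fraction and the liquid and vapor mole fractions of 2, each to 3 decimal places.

Let ψ = V/F and solve Σ zᵢ(Kᵢ−1)/(1+ψ(Kᵢ−1)) = 0.
g(0) = ΣzᵢKᵢ − 1 = 0.166 and g(1) = 1 − Σzᵢ/Kᵢ = -0.053, so a root lies in (0, 1).
Newton–Raphson from ψ = 0.5:
  ψ = 0.500: g = 0.0564, g' = -0.207 → ψ = 0.772
  ψ = 0.772: g = -0.0008, g' = -0.217 → ψ = 0.768
Converged at ψ = 0.768.
Compositions from xᵢ = zᵢ/(1+ψ(Kᵢ−1)), yᵢ = Kᵢxᵢ:
  1: x = 0.164, y = 0.260
  2: x = 0.249, y = 0.382
  3: x = 0.587, y = 0.358

ψ = 0.768, x_2 = 0.249, y_2 = 0.382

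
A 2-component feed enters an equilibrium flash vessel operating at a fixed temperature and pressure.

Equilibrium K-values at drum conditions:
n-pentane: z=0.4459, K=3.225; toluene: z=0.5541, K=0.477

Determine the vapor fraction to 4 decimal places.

ψ = 0.6035

Binary case is linear: z₁(K₁−1)(1+ψ(K₂−1)) + z₂(K₂−1)(1+ψ(K₁−1)) = 0
⇒ ψ = [z₁(K₁−1)+z₂(K₂−1)] / [−(K₁−1)(K₂−1)] = 0.70233/1.16368 = 0.6035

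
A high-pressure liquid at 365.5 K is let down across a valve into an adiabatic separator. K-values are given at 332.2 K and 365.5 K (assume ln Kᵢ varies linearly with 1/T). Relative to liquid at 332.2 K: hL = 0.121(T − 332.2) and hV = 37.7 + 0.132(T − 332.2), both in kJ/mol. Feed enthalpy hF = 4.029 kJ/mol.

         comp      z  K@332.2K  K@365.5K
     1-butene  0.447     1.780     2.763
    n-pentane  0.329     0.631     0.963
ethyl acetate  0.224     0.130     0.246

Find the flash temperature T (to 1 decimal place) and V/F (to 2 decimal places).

T = 333.5 K, V/F = 0.10

Adiabatic flash: solve Rachford–Rice at each trial T, then check hF = ψ·hV(T) + (1−ψ)·hL(T).
  T = 332.2 K: K = (1.780, 0.631, 0.130), RR gives ψ = 0.067, H_out = 2.520 kJ/mol
  T = 365.5 K: K = (2.763, 0.963, 0.246), RR gives ψ = 0.679, H_out = 29.882 kJ/mol
  T = 348.9 K: K = (2.243, 0.788, 0.182), RR gives ψ = 0.434, H_out = 18.449 kJ/mol
  T = 340.5 K: K = (2.002, 0.707, 0.154), RR gives ψ = 0.274, H_out = 11.351 kJ/mol
  T = 336.4 K: K = (1.891, 0.669, 0.142), RR gives ψ = 0.180, H_out = 7.289 kJ/mol
  T = 334.3 K: K = (1.835, 0.650, 0.136), RR gives ψ = 0.126, H_out = 4.995 kJ/mol
Linear interpolation between T = 332.2 (H_out = 2.520) and T = 334.3 (H_out = 4.995) on hF = 4.029 gives T ≈ 333.5 K, at which ψ = 0.10.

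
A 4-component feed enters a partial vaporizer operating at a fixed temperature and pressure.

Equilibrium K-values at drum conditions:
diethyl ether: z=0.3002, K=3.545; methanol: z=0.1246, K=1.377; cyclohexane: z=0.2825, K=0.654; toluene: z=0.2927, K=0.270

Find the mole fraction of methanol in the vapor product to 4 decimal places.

y_methanol = 0.1489

Iterate (Newton) starting at ψ = 0.5:
  ψ = 0.5000: g = -0.07896, g' = -0.8253 → ψ = 0.4043
  ψ = 0.4043: g = 0.00051, g' = -0.8453 → ψ = 0.4049
Converged at ψ = 0.4049.
Compositions from xᵢ = zᵢ/(1+ψ(Kᵢ−1)), yᵢ = Kᵢxᵢ:
  diethyl ether: x = 0.1478, y = 0.5241
  methanol: x = 0.1081, y = 0.1489
  cyclohexane: x = 0.3285, y = 0.2149
  toluene: x = 0.4155, y = 0.1122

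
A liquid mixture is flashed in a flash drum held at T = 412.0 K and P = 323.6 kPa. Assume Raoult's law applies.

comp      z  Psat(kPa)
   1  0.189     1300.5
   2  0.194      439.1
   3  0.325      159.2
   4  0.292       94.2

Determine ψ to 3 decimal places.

ψ = 0.195

Raoult's law: Kᵢ = Pᵢˢᵃᵗ/P = Pᵢˢᵃᵗ/323.6.
  K_1 = 1300.5/323.6 = 4.01885, K_2 = 439.1/323.6 = 1.35692, K_3 = 159.2/323.6 = 0.49197, K_4 = 94.2/323.6 = 0.29110
Iterate (Newton) starting at ψ = 0.31:
  ψ = 0.310: g = -0.1042, g' = -0.839 → ψ = 0.186
  ψ = 0.186: g = 0.0098, g' = -1.026 → ψ = 0.195
Converged at ψ = 0.195.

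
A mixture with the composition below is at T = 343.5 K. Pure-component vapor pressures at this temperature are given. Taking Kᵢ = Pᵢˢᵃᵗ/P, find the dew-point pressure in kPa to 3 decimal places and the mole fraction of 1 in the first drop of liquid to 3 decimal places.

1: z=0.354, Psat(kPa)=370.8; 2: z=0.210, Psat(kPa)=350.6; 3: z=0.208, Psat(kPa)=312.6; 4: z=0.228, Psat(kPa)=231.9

Pdew = 312.282 kPa, x_1 = 0.298

At the dew point ψ → 1, so Σzᵢ/Kᵢ = 1 with Kᵢ = Pᵢˢᵃᵗ/P ⇒ 1/P = Σzᵢ/Pᵢˢᵃᵗ.
1/P = 0.354/370.8 + 0.210/350.6 + 0.208/312.6 + 0.228/231.9 = 0.003202 ⇒ P = 312.282 kPa
xᵢ = zᵢP/Pᵢˢᵃᵗ ⇒ x_1 = 0.354·312.282/370.8 = 0.298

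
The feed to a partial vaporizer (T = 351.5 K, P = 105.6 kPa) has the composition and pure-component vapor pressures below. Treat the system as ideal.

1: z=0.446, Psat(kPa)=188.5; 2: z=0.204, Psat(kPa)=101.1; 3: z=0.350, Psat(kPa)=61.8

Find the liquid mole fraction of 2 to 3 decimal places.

x_2 = 0.211

Raoult's law: Kᵢ = Pᵢˢᵃᵗ/P = Pᵢˢᵃᵗ/105.6.
  K_1 = 188.5/105.6 = 1.78504, K_2 = 101.1/105.6 = 0.95739, K_3 = 61.8/105.6 = 0.58523
Rachford–Rice: g(β) = Σ zᵢ(Kᵢ−1)/(1+β(Kᵢ−1)) = 0.
g(0) = ΣzᵢKᵢ − 1 = 0.196 and g(1) = 1 − Σzᵢ/Kᵢ = -0.061, so a root lies in (0, 1).
Newton–Raphson from β = 0.61:
  β = 0.610: g = 0.0335, g' = -0.234 → β = 0.753
Converged at β = 0.753.
Compositions from xᵢ = zᵢ/(1+β(Kᵢ−1)), yᵢ = Kᵢxᵢ:
  1: x = 0.280, y = 0.500
  2: x = 0.211, y = 0.202
  3: x = 0.509, y = 0.298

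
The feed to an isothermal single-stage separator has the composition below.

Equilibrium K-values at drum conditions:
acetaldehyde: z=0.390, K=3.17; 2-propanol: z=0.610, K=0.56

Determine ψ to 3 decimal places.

ψ = 0.605

Material balance + equilibrium reduce to Σ zᵢ(Kᵢ−1)/(1+ψ(Kᵢ−1)) = 0.
Check two-phase: ΣzᵢKᵢ = 1.578 > 1 and Σzᵢ/Kᵢ = 1.212 > 1, so g(0) = 0.578 > 0 and g(1) = -0.212 < 0.
Newton iteration, ψ⁰ = 0.5:
  ψ = 0.500: g = 0.0618, g' = -0.617 → ψ = 0.600
  ψ = 0.600: g = 0.0028, g' = -0.564 → ψ = 0.605
Converged at ψ = 0.605.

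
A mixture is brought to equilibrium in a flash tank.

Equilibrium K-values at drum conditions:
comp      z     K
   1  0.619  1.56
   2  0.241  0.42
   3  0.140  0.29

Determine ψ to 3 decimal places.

Let ψ = V/F and solve Σ zᵢ(Kᵢ−1)/(1+ψ(Kᵢ−1)) = 0.
g(0) = ΣzᵢKᵢ − 1 = 0.107 and g(1) = 1 − Σzᵢ/Kᵢ = -0.453, so a root lies in (0, 1).
Newton iteration, ψ⁰ = 0.5:
  ψ = 0.500: g = -0.0802, g' = -0.449 → ψ = 0.321
  ψ = 0.321: g = -0.0068, g' = -0.380 → ψ = 0.303
Converged at ψ = 0.303.

ψ = 0.303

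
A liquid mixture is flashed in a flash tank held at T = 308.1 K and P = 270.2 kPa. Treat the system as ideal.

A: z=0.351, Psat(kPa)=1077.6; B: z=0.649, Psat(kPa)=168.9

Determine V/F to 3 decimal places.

Raoult's law: Kᵢ = Pᵢˢᵃᵗ/P = Pᵢˢᵃᵗ/270.2.
  K_A = 1077.6/270.2 = 3.98816, K_B = 168.9/270.2 = 0.62509
Rachford–Rice: g(V/F) = Σ zᵢ(Kᵢ−1)/(1+V/F(Kᵢ−1)) = 0.
Feasibility: ΣzᵢKᵢ = 1.806, Σzᵢ/Kᵢ = 1.126 — both > 1, two phases present.
Binary case is linear: z₁(K₁−1)(1+V/F(K₂−1)) + z₂(K₂−1)(1+V/F(K₁−1)) = 0
⇒ V/F = [z₁(K₁−1)+z₂(K₂−1)] / [−(K₁−1)(K₂−1)] = 0.8055/1.1203 = 0.719

V/F = 0.719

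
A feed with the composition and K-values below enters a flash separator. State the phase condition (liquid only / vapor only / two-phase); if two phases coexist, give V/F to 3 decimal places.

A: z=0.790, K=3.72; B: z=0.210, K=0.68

vapor only

ΣzᵢKᵢ = 3.082; Σzᵢ/Kᵢ = 0.521.
Since Σzᵢ/Kᵢ < 1 the mixture is above its dew point — single vapor phase.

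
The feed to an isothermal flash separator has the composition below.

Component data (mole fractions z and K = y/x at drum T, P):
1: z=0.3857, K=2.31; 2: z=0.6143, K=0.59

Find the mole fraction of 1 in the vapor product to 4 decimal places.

y_1 = 0.5506

Material balance + equilibrium reduce to Σ zᵢ(Kᵢ−1)/(1+ψ(Kᵢ−1)) = 0.
Feasibility: ΣzᵢKᵢ = 1.2534, Σzᵢ/Kᵢ = 1.2082 — both > 1, two phases present.
Newton iteration, ψ⁰ = 0.41:
  ψ = 0.4100: g = 0.02596, g' = -0.4294 → ψ = 0.4705
  ψ = 0.4705: g = 0.00055, g' = -0.4119 → ψ = 0.4718
Converged at ψ = 0.4718.
Compositions from xᵢ = zᵢ/(1+ψ(Kᵢ−1)), yᵢ = Kᵢxᵢ:
  1: x = 0.2384, y = 0.5506
  2: x = 0.7616, y = 0.4494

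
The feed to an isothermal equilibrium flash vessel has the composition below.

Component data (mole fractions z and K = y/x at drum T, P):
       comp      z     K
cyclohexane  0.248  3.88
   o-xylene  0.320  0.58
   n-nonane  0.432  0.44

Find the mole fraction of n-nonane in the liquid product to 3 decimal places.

x_n-nonane = 0.497

Material balance + equilibrium reduce to Σ zᵢ(Kᵢ−1)/(1+ψ(Kᵢ−1)) = 0.
Check two-phase: ΣzᵢKᵢ = 1.338 > 1 and Σzᵢ/Kᵢ = 1.597 > 1, so g(0) = 0.338 > 0 and g(1) = -0.597 < 0.
Newton iteration, ψ⁰ = 0.39:
  ψ = 0.390: g = -0.1338, g' = -0.759 → ψ = 0.214
  ψ = 0.214: g = 0.0198, g' = -1.031 → ψ = 0.233
Converged at ψ = 0.233.
Compositions from xᵢ = zᵢ/(1+ψ(Kᵢ−1)), yᵢ = Kᵢxᵢ:
  cyclohexane: x = 0.148, y = 0.576
  o-xylene: x = 0.355, y = 0.206
  n-nonane: x = 0.497, y = 0.219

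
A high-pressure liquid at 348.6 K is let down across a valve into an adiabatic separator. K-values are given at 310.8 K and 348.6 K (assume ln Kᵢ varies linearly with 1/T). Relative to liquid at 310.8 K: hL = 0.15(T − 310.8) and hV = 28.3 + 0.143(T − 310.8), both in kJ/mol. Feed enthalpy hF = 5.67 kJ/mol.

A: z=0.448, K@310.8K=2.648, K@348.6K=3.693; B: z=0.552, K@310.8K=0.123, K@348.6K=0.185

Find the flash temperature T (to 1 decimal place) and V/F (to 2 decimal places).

Adiabatic flash: solve Rachford–Rice at each trial T, then check hF = ψ·hV(T) + (1−ψ)·hL(T).
  T = 310.8 K: K = (2.648, 0.123), RR gives ψ = 0.176, H_out = 4.977 kJ/mol
  T = 348.6 K: K = (3.693, 0.185), RR gives ψ = 0.345, H_out = 15.334 kJ/mol
  T = 329.7 K: K = (3.157, 0.153), RR gives ψ = 0.273, H_out = 10.519 kJ/mol
  T = 320.2 K: K = (2.898, 0.137), RR gives ψ = 0.228, H_out = 7.860 kJ/mol
  T = 315.5 K: K = (2.772, 0.130), RR gives ψ = 0.203, H_out = 6.456 kJ/mol
  T = 313.1 K: K = (2.708, 0.126), RR gives ψ = 0.190, H_out = 5.711 kJ/mol
Linear interpolation between T = 310.8 (H_out = 4.977) and T = 313.1 (H_out = 5.711) on hF = 5.67 gives T ≈ 313.0 K, at which ψ = 0.19.

T = 313.0 K, V/F = 0.19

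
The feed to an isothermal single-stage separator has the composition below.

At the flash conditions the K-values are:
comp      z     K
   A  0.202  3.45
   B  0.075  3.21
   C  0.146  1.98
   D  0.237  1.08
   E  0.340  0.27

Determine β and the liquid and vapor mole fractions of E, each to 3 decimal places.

β = 0.529, x_E = 0.554, y_E = 0.150

Material balance + equilibrium reduce to Σ zᵢ(Kᵢ−1)/(1+β(Kᵢ−1)) = 0.
Check two-phase: ΣzᵢKᵢ = 1.574 > 1 and Σzᵢ/Kᵢ = 1.634 > 1, so g(0) = 0.574 > 0 and g(1) = -0.634 < 0.
Iterate (Newton) starting at β = 0.5:
  β = 0.500: g = 0.0246, g' = -0.841 → β = 0.529
Converged at β = 0.529.
Compositions from xᵢ = zᵢ/(1+β(Kᵢ−1)), yᵢ = Kᵢxᵢ:
  A: x = 0.088, y = 0.304
  B: x = 0.035, y = 0.111
  C: x = 0.096, y = 0.190
  D: x = 0.227, y = 0.246
  E: x = 0.554, y = 0.150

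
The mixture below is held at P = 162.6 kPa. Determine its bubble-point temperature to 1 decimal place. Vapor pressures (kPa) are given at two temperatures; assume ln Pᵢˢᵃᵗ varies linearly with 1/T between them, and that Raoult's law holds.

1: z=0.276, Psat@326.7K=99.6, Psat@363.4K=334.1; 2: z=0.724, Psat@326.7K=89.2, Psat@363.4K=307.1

T = 342.7 K

Bubble-point temperature: ΣzᵢPᵢˢᵃᵗ(T) = P. Interpolate ln Pᵢˢᵃᵗ = aᵢ + bᵢ/T.
  T = 326.7 K: ΣzᵢPᵢˢᵃᵗ = 92.07 kPa
  T = 363.4 K: ΣzᵢPᵢˢᵃᵗ = 314.55 kPa
  T = 345.0 K: ΣzᵢPᵢˢᵃᵗ = 175.53 kPa
  T = 335.9 K: ΣzᵢPᵢˢᵃᵗ = 128.48 kPa
  T = 340.4 K: ΣzᵢPᵢˢᵃᵗ = 150.23 kPa
  T = 342.7 K: ΣzᵢPᵢˢᵃᵗ = 162.47 kPa
Interpolating between 342.7 K and 345.0 K gives T ≈ 342.7 K.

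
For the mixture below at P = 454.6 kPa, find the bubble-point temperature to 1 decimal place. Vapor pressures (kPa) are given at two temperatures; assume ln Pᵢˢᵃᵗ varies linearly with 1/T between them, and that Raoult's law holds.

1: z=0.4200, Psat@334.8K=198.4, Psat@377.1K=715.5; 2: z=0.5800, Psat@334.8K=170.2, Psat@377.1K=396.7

T = 370.5 K

Bubble-point temperature: ΣzᵢPᵢˢᵃᵗ(T) = P. Interpolate ln Pᵢˢᵃᵗ = aᵢ + bᵢ/T.
  T = 334.8 K: ΣzᵢPᵢˢᵃᵗ = 182.04 kPa
  T = 377.1 K: ΣzᵢPᵢˢᵃᵗ = 530.60 kPa
  T = 356.0 K: ΣzᵢPᵢˢᵃᵗ = 319.34 kPa
  T = 366.6 K: ΣzᵢPᵢˢᵃᵗ = 414.61 kPa
  T = 371.9 K: ΣzᵢPᵢˢᵃᵗ = 470.26 kPa
  T = 369.2 K: ΣzᵢPᵢˢᵃᵗ = 441.20 kPa
  T = 370.5 K: ΣzᵢPᵢˢᵃᵗ = 455.00 kPa
Interpolating between 369.2 K and 370.5 K gives T ≈ 370.5 K.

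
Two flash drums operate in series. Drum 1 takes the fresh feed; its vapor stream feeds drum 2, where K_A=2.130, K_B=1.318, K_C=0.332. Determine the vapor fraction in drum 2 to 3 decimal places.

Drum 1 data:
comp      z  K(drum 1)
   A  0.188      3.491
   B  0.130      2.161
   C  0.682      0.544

Drum 1:
Iterate (Newton) starting at ψ₁ = 0.5:
  ψ₁ = 0.500: g = -0.0988, g' = -0.539 → ψ₁ = 0.317
  ψ₁ = 0.317: g = 0.0085, g' = -0.652 → ψ₁ = 0.330
Converged at ψ₁ = 0.330.
Drum-1 compositions:
  A: x = 0.103, y = 0.360
  B: x = 0.094, y = 0.203
  C: x = 0.803, y = 0.437
Drum-2 feed = drum-1 vapor: z₂ = (0.3602, 0.2031, 0.4368).
Drum 2:
Let ψ₂ = V/F and solve Σ zᵢ(Kᵢ−1)/(1+ψ₂(Kᵢ−1)) = 0.
g(0) = ΣzᵢKᵢ − 1 = 0.180 and g(1) = 1 − Σzᵢ/Kᵢ = -0.639, so a root lies in (0, 1).
Newton–Raphson from ψ₂ = 0.5:
  ψ₂ = 0.500: g = -0.1223, g' = -0.642 → ψ₂ = 0.310
  ψ₂ = 0.310: g = -0.0076, g' = -0.579 → ψ₂ = 0.297
Converged at ψ₂ = 0.297.
  A: x = 0.270, y = 0.575
  B: x = 0.186, y = 0.245
  C: x = 0.545, y = 0.181

V/F (drum 2) = 0.297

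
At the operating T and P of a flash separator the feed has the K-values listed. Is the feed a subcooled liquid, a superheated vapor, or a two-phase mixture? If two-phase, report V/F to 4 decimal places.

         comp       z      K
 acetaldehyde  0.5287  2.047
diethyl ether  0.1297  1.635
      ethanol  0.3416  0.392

ΣzᵢKᵢ = 1.4282; Σzᵢ/Kᵢ = 1.2090.
Both exceed 1, so a two-phase solution exists.
Iterate (Newton) starting at ψ = 0.5:
  ψ = 0.5000: g = 0.12744, g' = -0.5405 → ψ = 0.7358
  ψ = 0.7358: g = -0.00701, g' = -0.6227 → ψ = 0.7245
Converged at ψ = 0.7245.

two-phase, V/F = 0.7245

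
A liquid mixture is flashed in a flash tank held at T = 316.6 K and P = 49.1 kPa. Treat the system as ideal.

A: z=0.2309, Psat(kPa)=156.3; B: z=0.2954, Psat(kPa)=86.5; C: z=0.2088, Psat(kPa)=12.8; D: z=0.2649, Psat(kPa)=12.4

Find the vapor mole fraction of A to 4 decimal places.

Raoult's law: Kᵢ = Pᵢˢᵃᵗ/P = Pᵢˢᵃᵗ/49.1.
  K_A = 156.3/49.1 = 3.183299, K_B = 86.5/49.1 = 1.761711, K_C = 12.8/49.1 = 0.260692, K_D = 12.4/49.1 = 0.252546
Newton–Raphson from V/F = 0.32:
  V/F = 0.3200: g = 0.01524, g' = -0.9437 → V/F = 0.3361
  V/F = 0.3361: g = 0.00003, g' = -0.9408 → V/F = 0.3362
Converged at V/F = 0.3362.
Compositions from xᵢ = zᵢ/(1+V/F(Kᵢ−1)), yᵢ = Kᵢxᵢ:
  A: x = 0.1332, y = 0.4239
  B: x = 0.2352, y = 0.4143
  C: x = 0.2779, y = 0.0724
  D: x = 0.3538, y = 0.0894

y_A = 0.4239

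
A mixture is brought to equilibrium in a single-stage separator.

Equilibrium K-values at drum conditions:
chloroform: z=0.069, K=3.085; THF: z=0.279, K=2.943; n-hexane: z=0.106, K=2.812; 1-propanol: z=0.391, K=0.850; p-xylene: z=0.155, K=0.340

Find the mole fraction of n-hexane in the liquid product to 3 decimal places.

Rachford–Rice: g(V/F) = Σ zᵢ(Kᵢ−1)/(1+V/F(Kᵢ−1)) = 0.
g(0) = ΣzᵢKᵢ − 1 = 0.717 and g(1) = 1 − Σzᵢ/Kᵢ = -0.071, so a root lies in (0, 1).
Newton–Raphson from V/F = 0.5:
  V/F = 0.500: g = 0.2301, g' = -0.599 → V/F = 0.884
  V/F = 0.884: g = 0.0108, g' = -0.632 → V/F = 0.901
Converged at V/F = 0.901.
Compositions from xᵢ = zᵢ/(1+V/F(Kᵢ−1)), yᵢ = Kᵢxᵢ:
  chloroform: x = 0.024, y = 0.074
  THF: x = 0.101, y = 0.299
  n-hexane: x = 0.040, y = 0.113
  1-propanol: x = 0.452, y = 0.384
  p-xylene: x = 0.382, y = 0.130

x_n-hexane = 0.040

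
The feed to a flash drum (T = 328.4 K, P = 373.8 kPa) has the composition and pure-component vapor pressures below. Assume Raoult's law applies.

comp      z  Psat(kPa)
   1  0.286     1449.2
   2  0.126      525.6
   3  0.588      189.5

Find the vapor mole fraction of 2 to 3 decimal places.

Raoult's law: Kᵢ = Pᵢˢᵃᵗ/P = Pᵢˢᵃᵗ/373.8.
  K_1 = 1449.2/373.8 = 3.87694, K_2 = 525.6/373.8 = 1.40610, K_3 = 189.5/373.8 = 0.50696
Rachford–Rice: g(V/F) = Σ zᵢ(Kᵢ−1)/(1+V/F(Kᵢ−1)) = 0.
Feasibility: ΣzᵢKᵢ = 1.584, Σzᵢ/Kᵢ = 1.323 — both > 1, two phases present.
Newton–Raphson from V/F = 0.5:
  V/F = 0.500: g = -0.0048, g' = -0.664 → V/F = 0.493
Converged at V/F = 0.493.
Compositions from xᵢ = zᵢ/(1+V/F(Kᵢ−1)), yᵢ = Kᵢxᵢ:
  1: x = 0.118, y = 0.459
  2: x = 0.105, y = 0.148
  3: x = 0.777, y = 0.394

y_2 = 0.148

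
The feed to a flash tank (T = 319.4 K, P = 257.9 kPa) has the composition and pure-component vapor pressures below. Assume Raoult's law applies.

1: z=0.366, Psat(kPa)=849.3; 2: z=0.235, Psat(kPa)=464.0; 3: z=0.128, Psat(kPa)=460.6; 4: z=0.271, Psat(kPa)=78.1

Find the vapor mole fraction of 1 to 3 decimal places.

Raoult's law: Kᵢ = Pᵢˢᵃᵗ/P = Pᵢˢᵃᵗ/257.9.
  K_1 = 849.3/257.9 = 3.29314, K_2 = 464.0/257.9 = 1.79915, K_3 = 460.6/257.9 = 1.78596, K_4 = 78.1/257.9 = 0.30283
Material balance + equilibrium reduce to Σ zᵢ(Kᵢ−1)/(1+ψ(Kᵢ−1)) = 0.
g(0) = ΣzᵢKᵢ − 1 = 0.939 and g(1) = 1 − Σzᵢ/Kᵢ = -0.208, so a root lies in (0, 1).
Iterate (Newton) starting at ψ = 0.5:
  ψ = 0.500: g = 0.3074, g' = -0.845 → ψ = 0.864
  ψ = 0.864: g = -0.0221, g' = -1.129 → ψ = 0.844
Converged at ψ = 0.844.
Compositions from xᵢ = zᵢ/(1+ψ(Kᵢ−1)), yᵢ = Kᵢxᵢ:
  1: x = 0.125, y = 0.411
  2: x = 0.140, y = 0.253
  3: x = 0.077, y = 0.137
  4: x = 0.658, y = 0.199

y_1 = 0.411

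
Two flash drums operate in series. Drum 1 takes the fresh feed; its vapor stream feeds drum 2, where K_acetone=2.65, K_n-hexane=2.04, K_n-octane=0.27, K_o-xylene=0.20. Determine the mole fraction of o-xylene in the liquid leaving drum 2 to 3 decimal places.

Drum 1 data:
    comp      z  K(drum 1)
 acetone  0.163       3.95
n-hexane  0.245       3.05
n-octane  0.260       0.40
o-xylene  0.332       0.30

Drum 1:
Newton iteration, ψ₁⁰ = 0.53:
  ψ₁ = 0.530: g = -0.1699, g' = -1.065 → ψ₁ = 0.370
  ψ₁ = 0.370: g = 0.0009, g' = -1.108 → ψ₁ = 0.371
Converged at ψ₁ = 0.371.
Drum-1 compositions:
  acetone: x = 0.078, y = 0.307
  n-hexane: x = 0.139, y = 0.424
  n-octane: x = 0.335, y = 0.134
  o-xylene: x = 0.449, y = 0.135
Drum-2 feed = drum-1 vapor: z₂ = (0.3073, 0.4243, 0.1338, 0.1346).
Drum 2:
Let ψ₂ = V/F and solve Σ zᵢ(Kᵢ−1)/(1+ψ₂(Kᵢ−1)) = 0.
Check two-phase: ΣzᵢKᵢ = 1.743 > 1 and Σzᵢ/Kᵢ = 1.492 > 1, so g(0) = 0.743 > 0 and g(1) = -0.492 < 0.
Newton iteration, ψ₂⁰ = 0.5:
  ψ₂ = 0.500: g = 0.2349, g' = -0.866 → ψ₂ = 0.771
  ψ₂ = 0.771: g = -0.0367, g' = -1.264 → ψ₂ = 0.742
  ψ₂ = 0.742: g = -0.0013, g' = -1.177 → ψ₂ = 0.741
Converged at ψ₂ = 0.741.
  acetone: x = 0.138, y = 0.366
  n-hexane: x = 0.240, y = 0.489
  n-octane: x = 0.292, y = 0.079
  o-xylene: x = 0.331, y = 0.066

x_o-xylene (drum 2) = 0.331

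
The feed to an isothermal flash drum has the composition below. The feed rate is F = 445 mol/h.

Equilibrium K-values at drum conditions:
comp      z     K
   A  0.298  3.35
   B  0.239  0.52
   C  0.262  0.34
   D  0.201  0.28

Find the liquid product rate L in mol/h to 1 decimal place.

L = 363.3 mol/h

Material balance + equilibrium reduce to Σ zᵢ(Kᵢ−1)/(1+ψ(Kᵢ−1)) = 0.
Feasibility: ΣzᵢKᵢ = 1.268, Σzᵢ/Kᵢ = 2.037 — both > 1, two phases present.
Newton iteration, ψ⁰ = 0.36:
  ψ = 0.360: g = -0.1815, g' = -0.950 → ψ = 0.169
  ψ = 0.169: g = 0.0171, g' = -1.188 → ψ = 0.183
  ψ = 0.183: g = 0.0002, g' = -1.156 → ψ = 0.184
Converged at ψ = 0.184.
Then V = ψ·F = 0.1835·445 = 81.7 mol/h and L = F − V = 363.3 mol/h.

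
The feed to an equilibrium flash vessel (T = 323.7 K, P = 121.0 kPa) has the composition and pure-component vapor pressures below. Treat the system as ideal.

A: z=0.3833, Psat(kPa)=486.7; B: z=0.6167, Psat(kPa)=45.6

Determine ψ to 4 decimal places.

Raoult's law: Kᵢ = Pᵢˢᵃᵗ/P = Pᵢˢᵃᵗ/121.0.
  K_A = 486.7/121.0 = 4.022314, K_B = 45.6/121.0 = 0.376860
Rachford–Rice: g(ψ) = Σ zᵢ(Kᵢ−1)/(1+ψ(Kᵢ−1)) = 0.
Feasibility: ΣzᵢKᵢ = 1.7742, Σzᵢ/Kᵢ = 1.7317 — both > 1, two phases present.
Iterate (Newton) starting at ψ = 0.61:
  ψ = 0.6100: g = -0.21255, g' = -1.0562 → ψ = 0.4088
  ψ = 0.4088: g = 0.00261, g' = -1.1318 → ψ = 0.4111
Converged at ψ = 0.4111.

ψ = 0.4111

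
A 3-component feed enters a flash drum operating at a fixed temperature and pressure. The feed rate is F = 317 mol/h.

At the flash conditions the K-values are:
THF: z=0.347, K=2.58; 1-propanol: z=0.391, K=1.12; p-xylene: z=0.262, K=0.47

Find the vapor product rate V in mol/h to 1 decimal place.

V = 287.7 mol/h

Rachford–Rice: g(β) = Σ zᵢ(Kᵢ−1)/(1+β(Kᵢ−1)) = 0.
g(0) = ΣzᵢKᵢ − 1 = 0.456 and g(1) = 1 − Σzᵢ/Kᵢ = -0.041, so a root lies in (0, 1).
Newton–Raphson from β = 0.48:
  β = 0.480: g = 0.1699, g' = -0.418 → β = 0.887
  β = 0.887: g = 0.0087, g' = -0.417 → β = 0.908
Converged at β = 0.908.
Then V = β·F = 0.9076·317 = 287.7 mol/h and L = F − V = 29.3 mol/h.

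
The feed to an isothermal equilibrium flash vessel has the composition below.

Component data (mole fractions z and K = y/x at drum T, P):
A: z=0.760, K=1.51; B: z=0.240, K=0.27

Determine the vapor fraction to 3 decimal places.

Let ψ = V/F and solve Σ zᵢ(Kᵢ−1)/(1+ψ(Kᵢ−1)) = 0.
Check two-phase: ΣzᵢKᵢ = 1.212 > 1 and Σzᵢ/Kᵢ = 1.392 > 1, so g(0) = 0.212 > 0 and g(1) = -0.392 < 0.
Newton–Raphson from ψ = 0.43:
  ψ = 0.430: g = 0.0625, g' = -0.405 → ψ = 0.585
  ψ = 0.585: g = -0.0070, g' = -0.506 → ψ = 0.571
Converged at ψ = 0.571.

ψ = 0.571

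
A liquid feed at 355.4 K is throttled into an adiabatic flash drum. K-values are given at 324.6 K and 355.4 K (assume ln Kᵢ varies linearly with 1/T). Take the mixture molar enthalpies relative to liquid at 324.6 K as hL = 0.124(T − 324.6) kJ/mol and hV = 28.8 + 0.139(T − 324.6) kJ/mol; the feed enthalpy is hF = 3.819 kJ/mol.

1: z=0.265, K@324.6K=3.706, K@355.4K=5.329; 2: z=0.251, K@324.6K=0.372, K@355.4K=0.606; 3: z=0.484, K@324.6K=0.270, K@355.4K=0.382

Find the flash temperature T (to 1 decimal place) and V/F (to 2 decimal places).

T = 326.6 K, V/F = 0.12

Adiabatic flash: solve Rachford–Rice at each trial T, then check hF = ψ·hV(T) + (1−ψ)·hL(T).
  T = 324.6 K: K = (3.706, 0.372, 0.270), RR gives ψ = 0.109, H_out = 3.152 kJ/mol
  T = 355.4 K: K = (5.329, 0.606, 0.382), RR gives ψ = 0.316, H_out = 13.061 kJ/mol
  T = 340.0 K: K = (4.481, 0.480, 0.324), RR gives ψ = 0.213, H_out = 8.103 kJ/mol
  T = 332.3 K: K = (4.084, 0.424, 0.296), RR gives ψ = 0.163, H_out = 5.659 kJ/mol
  T = 328.5 K: K = (3.895, 0.398, 0.283), RR gives ψ = 0.137, H_out = 4.434 kJ/mol
  T = 326.6 K: K = (3.802, 0.385, 0.277), RR gives ψ = 0.124, H_out = 3.813 kJ/mol
Linear interpolation between T = 326.6 (H_out = 3.813) and T = 328.5 (H_out = 4.434) on hF = 3.819 gives T ≈ 326.6 K, at which ψ = 0.12.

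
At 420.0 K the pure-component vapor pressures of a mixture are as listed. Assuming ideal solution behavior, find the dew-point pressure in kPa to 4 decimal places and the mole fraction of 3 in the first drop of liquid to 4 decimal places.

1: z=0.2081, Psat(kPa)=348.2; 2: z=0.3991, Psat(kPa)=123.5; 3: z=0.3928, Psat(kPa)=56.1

Pdew = 92.3275 kPa, x_3 = 0.6465

At the dew point ψ → 1, so Σzᵢ/Kᵢ = 1 with Kᵢ = Pᵢˢᵃᵗ/P ⇒ 1/P = Σzᵢ/Pᵢˢᵃᵗ.
1/P = 0.2081/348.2 + 0.3991/123.5 + 0.3928/56.1 = 0.0108310 ⇒ P = 92.3275 kPa
xᵢ = zᵢP/Pᵢˢᵃᵗ ⇒ x_3 = 0.3928·92.3275/56.1 = 0.6465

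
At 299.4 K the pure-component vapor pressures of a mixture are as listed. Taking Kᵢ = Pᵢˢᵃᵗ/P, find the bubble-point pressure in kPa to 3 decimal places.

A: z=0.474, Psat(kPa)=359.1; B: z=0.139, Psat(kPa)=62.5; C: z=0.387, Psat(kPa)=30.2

At the bubble point ψ → 0, so ΣzᵢKᵢ = 1 with Kᵢ = Pᵢˢᵃᵗ/P ⇒ P = ΣzᵢPᵢˢᵃᵗ.
P = 0.474·359.1 + 0.139·62.5 + 0.387·30.2 = 190.588 kPa

Pbub = 190.588 kPa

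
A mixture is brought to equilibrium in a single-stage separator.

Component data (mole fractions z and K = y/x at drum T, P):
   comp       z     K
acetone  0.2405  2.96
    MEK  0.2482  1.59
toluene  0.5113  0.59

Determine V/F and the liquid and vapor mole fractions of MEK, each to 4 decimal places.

V/F = 0.7222, x_MEK = 0.1740, y_MEK = 0.2767

Rachford–Rice: g(V/F) = Σ zᵢ(Kᵢ−1)/(1+V/F(Kᵢ−1)) = 0.
Feasibility: ΣzᵢKᵢ = 1.4082, Σzᵢ/Kᵢ = 1.1040 — both > 1, two phases present.
Newton iteration, V/F⁰ = 0.55:
  V/F = 0.5500: g = 0.06674, g' = -0.4065 → V/F = 0.7142
  V/F = 0.7142: g = 0.00302, g' = -0.3751 → V/F = 0.7222
Converged at V/F = 0.7222.
Compositions from xᵢ = zᵢ/(1+V/F(Kᵢ−1)), yᵢ = Kᵢxᵢ:
  acetone: x = 0.0996, y = 0.2947
  MEK: x = 0.1740, y = 0.2767
  toluene: x = 0.7264, y = 0.4286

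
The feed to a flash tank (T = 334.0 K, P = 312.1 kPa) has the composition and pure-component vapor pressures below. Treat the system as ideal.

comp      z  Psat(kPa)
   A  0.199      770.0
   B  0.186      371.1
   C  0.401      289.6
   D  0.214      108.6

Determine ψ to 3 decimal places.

Raoult's law: Kᵢ = Pᵢˢᵃᵗ/P = Pᵢˢᵃᵗ/312.1.
  K_A = 770.0/312.1 = 2.46716, K_B = 371.1/312.1 = 1.18904, K_C = 289.6/312.1 = 0.92791, K_D = 108.6/312.1 = 0.34797
Material balance + equilibrium reduce to Σ zᵢ(Kᵢ−1)/(1+ψ(Kᵢ−1)) = 0.
Check two-phase: ΣzᵢKᵢ = 1.159 > 1 and Σzᵢ/Kᵢ = 1.284 > 1, so g(0) = 0.159 > 0 and g(1) = -0.284 < 0.
Iterate (Newton) starting at ψ = 0.57:
  ψ = 0.570: g = -0.0615, g' = -0.365 → ψ = 0.402
  ψ = 0.402: g = -0.0024, g' = -0.345 → ψ = 0.395
Converged at ψ = 0.395.

ψ = 0.395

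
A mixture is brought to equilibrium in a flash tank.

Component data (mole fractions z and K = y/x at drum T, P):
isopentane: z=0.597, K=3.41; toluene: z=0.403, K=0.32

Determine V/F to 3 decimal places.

V/F = 0.711

Material balance + equilibrium reduce to Σ zᵢ(Kᵢ−1)/(1+V/F(Kᵢ−1)) = 0.
Check two-phase: ΣzᵢKᵢ = 2.165 > 1 and Σzᵢ/Kᵢ = 1.434 > 1, so g(0) = 1.165 > 0 and g(1) = -0.434 < 0.
Newton iteration, V/F⁰ = 0.5:
  V/F = 0.500: g = 0.2373, g' = -1.141 → V/F = 0.708
  V/F = 0.708: g = 0.0032, g' = -1.166 → V/F = 0.711
Converged at V/F = 0.711.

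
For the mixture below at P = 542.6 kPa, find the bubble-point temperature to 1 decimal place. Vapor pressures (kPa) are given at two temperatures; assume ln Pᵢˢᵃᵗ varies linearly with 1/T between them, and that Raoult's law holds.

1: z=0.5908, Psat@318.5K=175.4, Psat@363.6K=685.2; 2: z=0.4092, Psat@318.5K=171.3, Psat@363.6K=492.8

T = 359.1 K

Bubble-point temperature: ΣzᵢPᵢˢᵃᵗ(T) = P. Interpolate ln Pᵢˢᵃᵗ = aᵢ + bᵢ/T.
  T = 318.5 K: ΣzᵢPᵢˢᵃᵗ = 173.72 kPa
  T = 363.6 K: ΣzᵢPᵢˢᵃᵗ = 606.47 kPa
  T = 341.1 K: ΣzᵢPᵢˢᵃᵗ = 337.84 kPa
  T = 352.4 K: ΣzᵢPᵢˢᵃᵗ = 457.22 kPa
  T = 358.0 K: ΣzᵢPᵢˢᵃᵗ = 527.68 kPa
  T = 360.8 K: ΣzᵢPᵢˢᵃᵗ = 565.99 kPa
Interpolating between 358.0 K and 360.8 K gives T ≈ 359.1 K.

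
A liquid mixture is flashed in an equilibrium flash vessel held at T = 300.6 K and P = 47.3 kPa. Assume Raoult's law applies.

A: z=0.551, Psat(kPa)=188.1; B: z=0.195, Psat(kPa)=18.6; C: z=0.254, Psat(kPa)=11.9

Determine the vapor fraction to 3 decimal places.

Raoult's law: Kᵢ = Pᵢˢᵃᵗ/P = Pᵢˢᵃᵗ/47.3.
  K_A = 188.1/47.3 = 3.97674, K_B = 18.6/47.3 = 0.39323, K_C = 11.9/47.3 = 0.25159
Material balance + equilibrium reduce to Σ zᵢ(Kᵢ−1)/(1+ψ(Kᵢ−1)) = 0.
Check two-phase: ΣzᵢKᵢ = 2.332 > 1 and Σzᵢ/Kᵢ = 1.644 > 1, so g(0) = 1.332 > 0 and g(1) = -0.644 < 0.
Newton–Raphson from ψ = 0.5:
  ψ = 0.500: g = 0.1855, g' = -1.300 → ψ = 0.643
  ψ = 0.643: g = 0.0027, g' = -1.296 → ψ = 0.645
Converged at ψ = 0.645.

ψ = 0.645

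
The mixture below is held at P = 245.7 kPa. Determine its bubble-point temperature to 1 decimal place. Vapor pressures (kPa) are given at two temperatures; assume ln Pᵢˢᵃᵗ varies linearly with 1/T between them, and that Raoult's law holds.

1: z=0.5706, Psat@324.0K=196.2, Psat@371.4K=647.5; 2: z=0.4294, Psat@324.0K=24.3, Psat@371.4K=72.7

Bubble-point temperature: ΣzᵢPᵢˢᵃᵗ(T) = P. Interpolate ln Pᵢˢᵃᵗ = aᵢ + bᵢ/T.
  T = 324.0 K: ΣzᵢPᵢˢᵃᵗ = 122.39 kPa
  T = 371.4 K: ΣzᵢPᵢˢᵃᵗ = 400.68 kPa
  T = 347.7 K: ΣzᵢPᵢˢᵃᵗ = 230.56 kPa
  T = 359.5 K: ΣzᵢPᵢˢᵃᵗ = 306.36 kPa
  T = 353.6 K: ΣzᵢPᵢˢᵃᵗ = 266.40 kPa
  T = 350.6 K: ΣzᵢPᵢˢᵃᵗ = 247.68 kPa
Interpolating between 347.7 K and 350.6 K gives T ≈ 350.3 K.

T = 350.3 K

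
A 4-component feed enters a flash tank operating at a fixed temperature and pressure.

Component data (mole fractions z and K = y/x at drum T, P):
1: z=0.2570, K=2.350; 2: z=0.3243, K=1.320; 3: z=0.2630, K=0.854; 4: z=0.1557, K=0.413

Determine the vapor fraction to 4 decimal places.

ψ = 0.8979

Let ψ = V/F and solve Σ zᵢ(Kᵢ−1)/(1+ψ(Kᵢ−1)) = 0.
g(0) = ΣzᵢKᵢ − 1 = 0.3209 and g(1) = 1 − Σzᵢ/Kᵢ = -0.0400, so a root lies in (0, 1).
Newton iteration, ψ⁰ = 0.68:
  ψ = 0.6800: g = 0.07138, g' = -0.3052 → ψ = 0.9138
  ψ = 0.9138: g = -0.00584, g' = -0.3709 → ψ = 0.8981
  ψ = 0.8981: g = -0.00006, g' = -0.3631 → ψ = 0.8979
Converged at ψ = 0.8979.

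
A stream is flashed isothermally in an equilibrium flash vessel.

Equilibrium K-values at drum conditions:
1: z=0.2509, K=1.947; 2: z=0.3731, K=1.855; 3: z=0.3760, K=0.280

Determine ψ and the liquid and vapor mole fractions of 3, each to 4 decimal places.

Material balance + equilibrium reduce to Σ zᵢ(Kᵢ−1)/(1+ψ(Kᵢ−1)) = 0.
g(0) = ΣzᵢKᵢ − 1 = 0.2859 and g(1) = 1 − Σzᵢ/Kᵢ = -0.6729, so a root lies in (0, 1).
Iterate (Newton) starting at ψ = 0.5:
  ψ = 0.5000: g = -0.03828, g' = -0.7134 → ψ = 0.4463
  ψ = 0.4463: g = -0.00102, g' = -0.6773 → ψ = 0.4448
Converged at ψ = 0.4448.
Compositions from xᵢ = zᵢ/(1+ψ(Kᵢ−1)), yᵢ = Kᵢxᵢ:
  1: x = 0.1765, y = 0.3437
  2: x = 0.2703, y = 0.5014
  3: x = 0.5532, y = 0.1549

ψ = 0.4448, x_3 = 0.5532, y_3 = 0.1549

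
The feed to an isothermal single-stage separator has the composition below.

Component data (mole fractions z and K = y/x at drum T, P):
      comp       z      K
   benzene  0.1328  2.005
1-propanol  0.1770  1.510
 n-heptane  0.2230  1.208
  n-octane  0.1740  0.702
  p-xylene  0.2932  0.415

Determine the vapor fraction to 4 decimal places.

Rachford–Rice: g(ψ) = Σ zᵢ(Kᵢ−1)/(1+ψ(Kᵢ−1)) = 0.
g(0) = ΣzᵢKᵢ − 1 = 0.0467 and g(1) = 1 − Σzᵢ/Kᵢ = -0.3224, so a root lies in (0, 1).
Newton–Raphson from ψ = 0.62:
  ψ = 0.6200: g = -0.14084, g' = -0.3554 → ψ = 0.2237
  ψ = 0.2237: g = -0.01858, g' = -0.2859 → ψ = 0.1587
  ψ = 0.1587: g = 0.00002, g' = -0.2872 → ψ = 0.1588
Converged at ψ = 0.1588.

ψ = 0.1588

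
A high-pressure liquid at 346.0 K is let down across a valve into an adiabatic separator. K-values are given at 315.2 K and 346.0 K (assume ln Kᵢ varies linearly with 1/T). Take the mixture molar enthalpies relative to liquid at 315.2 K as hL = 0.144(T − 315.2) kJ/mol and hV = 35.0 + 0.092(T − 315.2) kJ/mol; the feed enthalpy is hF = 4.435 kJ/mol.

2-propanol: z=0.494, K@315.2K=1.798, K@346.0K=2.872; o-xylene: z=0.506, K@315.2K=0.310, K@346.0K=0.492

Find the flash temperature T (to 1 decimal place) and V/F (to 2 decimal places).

T = 316.6 K, V/F = 0.12

Adiabatic flash: solve Rachford–Rice at each trial T, then check hF = ψ·hV(T) + (1−ψ)·hL(T).
  T = 315.2 K: K = (1.798, 0.310), RR gives ψ = 0.082, H_out = 2.865 kJ/mol
  T = 346.0 K: K = (2.872, 0.492), RR gives ψ = 0.702, H_out = 27.886 kJ/mol
  T = 330.6 K: K = (2.297, 0.395), RR gives ψ = 0.426, H_out = 16.793 kJ/mol
  T = 322.9 K: K = (2.038, 0.351), RR gives ψ = 0.274, H_out = 10.577 kJ/mol
  T = 319.0 K: K = (1.914, 0.330), RR gives ψ = 0.184, H_out = 6.938 kJ/mol
  T = 317.1 K: K = (1.856, 0.320), RR gives ψ = 0.135, H_out = 4.980 kJ/mol
Linear interpolation between T = 315.2 (H_out = 2.865) and T = 317.1 (H_out = 4.980) on hF = 4.435 gives T ≈ 316.6 K, at which ψ = 0.12.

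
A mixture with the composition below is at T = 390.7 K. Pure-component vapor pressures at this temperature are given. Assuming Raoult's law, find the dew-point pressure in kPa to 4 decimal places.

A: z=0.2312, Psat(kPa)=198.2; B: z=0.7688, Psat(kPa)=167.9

Pdew = 174.0518 kPa

At the dew point ψ → 1, so Σzᵢ/Kᵢ = 1 with Kᵢ = Pᵢˢᵃᵗ/P ⇒ 1/P = Σzᵢ/Pᵢˢᵃᵗ.
1/P = 0.2312/198.2 + 0.7688/167.9 = 0.0057454 ⇒ P = 174.0518 kPa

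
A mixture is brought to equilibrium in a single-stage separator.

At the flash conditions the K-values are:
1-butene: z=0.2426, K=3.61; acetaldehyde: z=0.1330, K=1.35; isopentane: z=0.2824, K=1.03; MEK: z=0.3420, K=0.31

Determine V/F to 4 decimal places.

Rachford–Rice: g(V/F) = Σ zᵢ(Kᵢ−1)/(1+V/F(Kᵢ−1)) = 0.
Feasibility: ΣzᵢKᵢ = 1.4522, Σzᵢ/Kᵢ = 1.5431 — both > 1, two phases present.
Newton–Raphson from V/F = 0.57:
  V/F = 0.5700: g = -0.08729, g' = -0.7210 → V/F = 0.4489
  V/F = 0.4489: g = -0.00173, g' = -0.7046 → V/F = 0.4465
Converged at V/F = 0.4465.

V/F = 0.4465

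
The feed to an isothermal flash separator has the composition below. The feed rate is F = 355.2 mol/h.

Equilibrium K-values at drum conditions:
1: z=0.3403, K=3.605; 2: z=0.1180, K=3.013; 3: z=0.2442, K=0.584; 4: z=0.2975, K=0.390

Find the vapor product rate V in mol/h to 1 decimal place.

V = 227.3 mol/h

Newton iteration, β⁰ = 0.5:
  β = 0.5000: g = 0.11401, g' = -0.8509 → β = 0.6340
  β = 0.6340: g = 0.00479, g' = -0.7930 → β = 0.6400
Converged at β = 0.6400.
Then V = β·F = 0.6400·355.2 = 227.3 mol/h and L = F − V = 127.9 mol/h.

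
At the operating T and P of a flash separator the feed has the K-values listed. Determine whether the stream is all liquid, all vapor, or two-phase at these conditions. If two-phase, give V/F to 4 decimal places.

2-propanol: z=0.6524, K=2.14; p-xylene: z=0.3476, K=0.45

ΣzᵢKᵢ = 1.5526; Σzᵢ/Kᵢ = 1.0773.
Both exceed 1, so a two-phase solution exists.
Let ψ = V/F and solve Σ zᵢ(Kᵢ−1)/(1+ψ(Kᵢ−1)) = 0.
Binary case is linear: z₁(K₁−1)(1+ψ(K₂−1)) + z₂(K₂−1)(1+ψ(K₁−1)) = 0
⇒ ψ = [z₁(K₁−1)+z₂(K₂−1)] / [−(K₁−1)(K₂−1)] = 0.55256/0.62700 = 0.8813

two-phase, V/F = 0.8813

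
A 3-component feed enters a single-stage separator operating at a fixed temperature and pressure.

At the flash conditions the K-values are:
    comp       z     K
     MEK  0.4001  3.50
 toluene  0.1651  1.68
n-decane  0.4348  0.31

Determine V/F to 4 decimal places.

Material balance + equilibrium reduce to Σ zᵢ(Kᵢ−1)/(1+V/F(Kᵢ−1)) = 0.
g(0) = ΣzᵢKᵢ − 1 = 0.8125 and g(1) = 1 − Σzᵢ/Kᵢ = -0.6152, so a root lies in (0, 1).
Newton iteration, V/F⁰ = 0.5:
  V/F = 0.5000: g = 0.07030, g' = -1.0190 → V/F = 0.5690
  V/F = 0.5690: g = -0.00008, g' = -1.0269 → V/F = 0.5689
Converged at V/F = 0.5689.

V/F = 0.5689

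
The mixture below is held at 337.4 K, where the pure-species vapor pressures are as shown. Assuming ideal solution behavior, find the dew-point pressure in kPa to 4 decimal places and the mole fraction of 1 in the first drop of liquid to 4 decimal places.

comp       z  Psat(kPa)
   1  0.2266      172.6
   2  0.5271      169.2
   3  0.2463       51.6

Pdew = 108.6795 kPa, x_1 = 0.1427

At the dew point ψ → 1, so Σzᵢ/Kᵢ = 1 with Kᵢ = Pᵢˢᵃᵗ/P ⇒ 1/P = Σzᵢ/Pᵢˢᵃᵗ.
1/P = 0.2266/172.6 + 0.5271/169.2 + 0.2463/51.6 = 0.0092014 ⇒ P = 108.6795 kPa
xᵢ = zᵢP/Pᵢˢᵃᵗ ⇒ x_1 = 0.2266·108.6795/172.6 = 0.1427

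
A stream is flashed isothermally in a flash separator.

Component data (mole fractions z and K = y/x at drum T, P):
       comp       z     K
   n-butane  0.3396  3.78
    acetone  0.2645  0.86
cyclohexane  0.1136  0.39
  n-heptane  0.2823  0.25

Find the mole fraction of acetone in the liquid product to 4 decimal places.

Rachford–Rice: g(β) = Σ zᵢ(Kᵢ−1)/(1+β(Kᵢ−1)) = 0.
Feasibility: ΣzᵢKᵢ = 1.6260, Σzᵢ/Kᵢ = 1.8179 — both > 1, two phases present.
Iterate (Newton) starting at β = 0.5:
  β = 0.5000: g = -0.08327, g' = -0.9595 → β = 0.4132
  β = 0.4132: g = 0.00061, g' = -0.9833 → β = 0.4138
Converged at β = 0.4138.
Compositions from xᵢ = zᵢ/(1+β(Kᵢ−1)), yᵢ = Kᵢxᵢ:
  n-butane: x = 0.1579, y = 0.5969
  acetone: x = 0.2808, y = 0.2415
  cyclohexane: x = 0.1520, y = 0.0593
  n-heptane: x = 0.4094, y = 0.1023

x_acetone = 0.2808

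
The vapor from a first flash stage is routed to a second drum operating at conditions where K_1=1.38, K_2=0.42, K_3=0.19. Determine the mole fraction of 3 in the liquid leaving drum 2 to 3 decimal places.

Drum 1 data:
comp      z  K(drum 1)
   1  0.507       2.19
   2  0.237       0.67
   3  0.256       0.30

Drum 1:
Newton iteration, ψ₁⁰ = 0.44:
  ψ₁ = 0.440: g = 0.0455, g' = -0.607 → ψ₁ = 0.515
  ψ₁ = 0.515: g = -0.0004, g' = -0.620 → ψ₁ = 0.514
Converged at ψ₁ = 0.514.
Drum-1 compositions:
  1: x = 0.314, y = 0.689
  2: x = 0.285, y = 0.191
  3: x = 0.400, y = 0.120
Drum-2 feed = drum-1 vapor: z₂ = (0.6887, 0.1913, 0.1200).
Drum 2:
Material balance + equilibrium reduce to Σ zᵢ(Kᵢ−1)/(1+ψ₂(Kᵢ−1)) = 0.
Feasibility: ΣzᵢKᵢ = 1.054, Σzᵢ/Kᵢ = 1.586 — both > 1, two phases present.
Iterate (Newton) starting at ψ₂ = 0.5:
  ψ₂ = 0.500: g = -0.0997, g' = -0.420 → ψ₂ = 0.263
  ψ₂ = 0.263: g = -0.0164, g' = -0.299 → ψ₂ = 0.208
  ψ₂ = 0.208: g = -0.0005, g' = -0.282 → ψ₂ = 0.206
Converged at ψ₂ = 0.206.
  1: x = 0.639, y = 0.881
  2: x = 0.217, y = 0.091
  3: x = 0.144, y = 0.027

x_3 (drum 2) = 0.144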